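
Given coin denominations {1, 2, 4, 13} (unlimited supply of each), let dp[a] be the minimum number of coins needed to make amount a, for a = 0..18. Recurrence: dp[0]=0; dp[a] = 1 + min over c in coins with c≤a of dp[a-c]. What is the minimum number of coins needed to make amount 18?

 a  0  1  2  3  4  5  6  7  8  9 10 11 12 13 14 15 16 17 18
dp  0  1  1  2  1  2  2  3  2  3  3  4  3  1  2  2  3  2  3

3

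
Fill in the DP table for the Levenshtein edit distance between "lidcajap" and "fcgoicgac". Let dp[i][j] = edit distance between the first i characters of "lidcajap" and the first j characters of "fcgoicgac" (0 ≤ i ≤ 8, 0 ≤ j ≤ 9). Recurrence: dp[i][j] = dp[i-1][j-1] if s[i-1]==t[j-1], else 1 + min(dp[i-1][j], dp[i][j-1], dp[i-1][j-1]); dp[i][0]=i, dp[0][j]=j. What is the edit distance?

8

   ''  f  c  g  o  i  c  g  a  c
''  0  1  2  3  4  5  6  7  8  9
 l  1  1  2  3  4  5  6  7  8  9
 i  2  2  2  3  4  4  5  6  7  8
 d  3  3  3  3  4  5  5  6  7  8
 c  4  4  3  4  4  5  5  6  7  7
 a  5  5  4  4  5  5  6  6  6  7
 j  6  6  5  5  5  6  6  7  7  7
 a  7  7  6  6  6  6  7  7  7  8
 p  8  8  7  7  7  7  7  8  8  8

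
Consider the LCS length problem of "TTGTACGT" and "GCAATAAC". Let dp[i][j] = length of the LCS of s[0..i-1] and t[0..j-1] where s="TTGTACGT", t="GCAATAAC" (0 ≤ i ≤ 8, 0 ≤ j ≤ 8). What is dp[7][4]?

   ''  G  C  A  A  T  A  A  C
''  0  0  0  0  0  0  0  0  0
 T  0  0  0  0  0  1  1  1  1
 T  0  0  0  0  0  1  1  1  1
 G  0  1  1  1  1  1  1  1  1
 T  0  1  1  1  1  2  2  2  2
 A  0  1  1  2  2  2  3  3  3
 C  0  1  2  2  2  2  3  3  4
 G  0  1  2  2  2  2  3  3  4
 T  0  1  2  2  2  3  3  3  4

2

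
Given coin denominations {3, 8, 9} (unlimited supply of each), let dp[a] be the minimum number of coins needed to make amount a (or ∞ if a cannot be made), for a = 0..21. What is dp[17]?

2

 a  0  1  2  3  4  5  6  7  8  9 10 11 12 13 14 15 16 17 18 19 20 21
dp  0  -  -  1  -  -  2  -  1  1  -  2  2  -  3  3  2  2  2  3  3  3
(- denotes ∞ / unreachable)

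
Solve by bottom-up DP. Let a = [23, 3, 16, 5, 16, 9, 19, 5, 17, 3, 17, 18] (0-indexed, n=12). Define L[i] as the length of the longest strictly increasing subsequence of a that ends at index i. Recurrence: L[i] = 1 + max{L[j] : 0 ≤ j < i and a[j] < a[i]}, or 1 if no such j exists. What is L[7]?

   i    0    1    2    3    4    5    6    7    8    9   10   11
a[i]   23    3   16    5   16    9   19    5   17    3   17   18
L[i]    1    1    2    2    3    3    4    2    4    1    4    5

2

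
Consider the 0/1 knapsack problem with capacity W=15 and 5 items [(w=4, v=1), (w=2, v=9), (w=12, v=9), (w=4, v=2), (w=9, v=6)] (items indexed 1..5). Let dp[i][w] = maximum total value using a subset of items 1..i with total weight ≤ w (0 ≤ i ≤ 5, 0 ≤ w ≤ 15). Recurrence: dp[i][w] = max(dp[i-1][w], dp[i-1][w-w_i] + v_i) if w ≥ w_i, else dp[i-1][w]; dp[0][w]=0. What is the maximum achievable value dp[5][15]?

i\w   0   1   2   3   4   5   6   7   8   9  10  11  12  13  14  15
  0   0   0   0   0   0   0   0   0   0   0   0   0   0   0   0   0
  1   0   0   0   0   1   1   1   1   1   1   1   1   1   1   1   1
  2   0   0   9   9   9   9  10  10  10  10  10  10  10  10  10  10
  3   0   0   9   9   9   9  10  10  10  10  10  10  10  10  18  18
  4   0   0   9   9   9   9  11  11  11  11  12  12  12  12  18  18
  5   0   0   9   9   9   9  11  11  11  11  12  15  15  15  18  18

18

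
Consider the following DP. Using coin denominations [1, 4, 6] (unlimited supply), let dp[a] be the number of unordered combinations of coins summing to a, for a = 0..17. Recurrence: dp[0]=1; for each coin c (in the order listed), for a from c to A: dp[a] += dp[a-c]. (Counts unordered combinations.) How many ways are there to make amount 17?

after  coin     0     1     2     3     4     5     6     7     8     9    10    11    12    13    14    15    16    17
          1     1     1     1     1     1     1     1     1     1     1     1     1     1     1     1     1     1     1
          4     1     1     1     1     2     2     2     2     3     3     3     3     4     4     4     4     5     5
          6     1     1     1     1     2     2     3     3     4     4     5     5     7     7     8     8    10    10

10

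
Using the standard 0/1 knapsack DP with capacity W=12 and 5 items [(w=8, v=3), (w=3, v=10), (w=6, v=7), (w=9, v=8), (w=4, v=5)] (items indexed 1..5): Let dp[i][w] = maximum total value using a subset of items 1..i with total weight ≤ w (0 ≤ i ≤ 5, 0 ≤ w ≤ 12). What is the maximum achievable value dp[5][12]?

18

i\w   0   1   2   3   4   5   6   7   8   9  10  11  12
  0   0   0   0   0   0   0   0   0   0   0   0   0   0
  1   0   0   0   0   0   0   0   0   3   3   3   3   3
  2   0   0   0  10  10  10  10  10  10  10  10  13  13
  3   0   0   0  10  10  10  10  10  10  17  17  17  17
  4   0   0   0  10  10  10  10  10  10  17  17  17  18
  5   0   0   0  10  10  10  10  15  15  17  17  17  18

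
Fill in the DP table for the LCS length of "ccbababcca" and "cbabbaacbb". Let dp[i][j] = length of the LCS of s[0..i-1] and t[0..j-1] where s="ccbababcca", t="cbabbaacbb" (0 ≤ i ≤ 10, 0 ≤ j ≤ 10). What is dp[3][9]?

3

   ''  c  b  a  b  b  a  a  c  b  b
''  0  0  0  0  0  0  0  0  0  0  0
 c  0  1  1  1  1  1  1  1  1  1  1
 c  0  1  1  1  1  1  1  1  2  2  2
 b  0  1  2  2  2  2  2  2  2  3  3
 a  0  1  2  3  3  3  3  3  3  3  3
 b  0  1  2  3  4  4  4  4  4  4  4
 a  0  1  2  3  4  4  5  5  5  5  5
 b  0  1  2  3  4  5  5  5  5  6  6
 c  0  1  2  3  4  5  5  5  6  6  6
 c  0  1  2  3  4  5  5  5  6  6  6
 a  0  1  2  3  4  5  6  6  6  6  6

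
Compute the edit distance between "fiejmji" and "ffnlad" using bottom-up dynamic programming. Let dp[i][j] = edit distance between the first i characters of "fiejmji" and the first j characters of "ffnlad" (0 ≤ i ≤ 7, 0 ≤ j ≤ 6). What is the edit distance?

   ''  f  f  n  l  a  d
''  0  1  2  3  4  5  6
 f  1  0  1  2  3  4  5
 i  2  1  1  2  3  4  5
 e  3  2  2  2  3  4  5
 j  4  3  3  3  3  4  5
 m  5  4  4  4  4  4  5
 j  6  5  5  5  5  5  5
 i  7  6  6  6  6  6  6

6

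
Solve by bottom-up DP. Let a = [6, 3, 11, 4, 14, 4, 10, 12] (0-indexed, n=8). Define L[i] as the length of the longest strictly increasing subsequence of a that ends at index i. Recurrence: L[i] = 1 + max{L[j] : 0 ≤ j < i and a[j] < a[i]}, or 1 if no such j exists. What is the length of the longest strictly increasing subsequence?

   i    0    1    2    3    4    5    6    7
a[i]    6    3   11    4   14    4   10   12
L[i]    1    1    2    2    3    2    3    4

4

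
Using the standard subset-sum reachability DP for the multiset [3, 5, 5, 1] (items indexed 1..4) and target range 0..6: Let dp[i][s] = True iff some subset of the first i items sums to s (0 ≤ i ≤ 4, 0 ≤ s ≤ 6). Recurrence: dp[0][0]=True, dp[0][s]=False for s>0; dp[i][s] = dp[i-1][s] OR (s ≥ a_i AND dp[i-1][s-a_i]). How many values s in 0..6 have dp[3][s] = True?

i\s   0   1   2   3   4   5   6
  0   T   F   F   F   F   F   F
  1   T   F   F   T   F   F   F
  2   T   F   F   T   F   T   F
  3   T   F   F   T   F   T   F
  4   T   T   F   T   T   T   T

3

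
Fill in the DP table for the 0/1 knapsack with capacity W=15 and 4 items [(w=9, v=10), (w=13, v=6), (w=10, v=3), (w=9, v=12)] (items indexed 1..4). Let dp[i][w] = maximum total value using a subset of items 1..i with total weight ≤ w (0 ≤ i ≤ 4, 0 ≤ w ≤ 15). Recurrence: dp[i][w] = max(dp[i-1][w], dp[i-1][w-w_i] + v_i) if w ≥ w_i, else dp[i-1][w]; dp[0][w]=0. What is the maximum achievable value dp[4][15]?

12

i\w   0   1   2   3   4   5   6   7   8   9  10  11  12  13  14  15
  0   0   0   0   0   0   0   0   0   0   0   0   0   0   0   0   0
  1   0   0   0   0   0   0   0   0   0  10  10  10  10  10  10  10
  2   0   0   0   0   0   0   0   0   0  10  10  10  10  10  10  10
  3   0   0   0   0   0   0   0   0   0  10  10  10  10  10  10  10
  4   0   0   0   0   0   0   0   0   0  12  12  12  12  12  12  12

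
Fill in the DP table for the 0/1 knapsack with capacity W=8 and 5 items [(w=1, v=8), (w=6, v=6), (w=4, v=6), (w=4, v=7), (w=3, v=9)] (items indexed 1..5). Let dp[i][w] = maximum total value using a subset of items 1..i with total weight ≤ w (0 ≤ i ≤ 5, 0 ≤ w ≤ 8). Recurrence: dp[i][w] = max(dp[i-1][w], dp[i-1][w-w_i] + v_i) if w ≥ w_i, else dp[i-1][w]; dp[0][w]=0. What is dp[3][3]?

8

i\w   0   1   2   3   4   5   6   7   8
  0   0   0   0   0   0   0   0   0   0
  1   0   8   8   8   8   8   8   8   8
  2   0   8   8   8   8   8   8  14  14
  3   0   8   8   8   8  14  14  14  14
  4   0   8   8   8   8  15  15  15  15
  5   0   8   8   9  17  17  17  17  24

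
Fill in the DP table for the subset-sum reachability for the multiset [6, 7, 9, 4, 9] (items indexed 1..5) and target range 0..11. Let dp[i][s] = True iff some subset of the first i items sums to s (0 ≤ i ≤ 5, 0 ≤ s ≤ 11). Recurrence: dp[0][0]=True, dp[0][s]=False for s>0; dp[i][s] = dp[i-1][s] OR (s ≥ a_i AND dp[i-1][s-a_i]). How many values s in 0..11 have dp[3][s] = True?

4

i\s   0   1   2   3   4   5   6   7   8   9  10  11
  0   T   F   F   F   F   F   F   F   F   F   F   F
  1   T   F   F   F   F   F   T   F   F   F   F   F
  2   T   F   F   F   F   F   T   T   F   F   F   F
  3   T   F   F   F   F   F   T   T   F   T   F   F
  4   T   F   F   F   T   F   T   T   F   T   T   T
  5   T   F   F   F   T   F   T   T   F   T   T   T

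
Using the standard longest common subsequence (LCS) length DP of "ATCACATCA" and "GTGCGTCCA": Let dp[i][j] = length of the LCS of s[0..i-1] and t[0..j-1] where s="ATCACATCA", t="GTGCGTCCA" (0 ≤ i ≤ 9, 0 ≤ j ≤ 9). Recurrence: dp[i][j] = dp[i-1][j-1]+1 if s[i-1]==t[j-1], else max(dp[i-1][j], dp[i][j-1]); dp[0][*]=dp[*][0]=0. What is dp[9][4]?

2

   ''  G  T  G  C  G  T  C  C  A
''  0  0  0  0  0  0  0  0  0  0
 A  0  0  0  0  0  0  0  0  0  1
 T  0  0  1  1  1  1  1  1  1  1
 C  0  0  1  1  2  2  2  2  2  2
 A  0  0  1  1  2  2  2  2  2  3
 C  0  0  1  1  2  2  2  3  3  3
 A  0  0  1  1  2  2  2  3  3  4
 T  0  0  1  1  2  2  3  3  3  4
 C  0  0  1  1  2  2  3  4  4  4
 A  0  0  1  1  2  2  3  4  4  5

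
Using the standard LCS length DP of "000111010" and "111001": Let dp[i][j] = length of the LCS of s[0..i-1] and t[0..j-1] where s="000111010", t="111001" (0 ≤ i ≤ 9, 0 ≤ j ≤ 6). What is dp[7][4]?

   ''  1  1  1  0  0  1
''  0  0  0  0  0  0  0
 0  0  0  0  0  1  1  1
 0  0  0  0  0  1  2  2
 0  0  0  0  0  1  2  2
 1  0  1  1  1  1  2  3
 1  0  1  2  2  2  2  3
 1  0  1  2  3  3  3  3
 0  0  1  2  3  4  4  4
 1  0  1  2  3  4  4  5
 0  0  1  2  3  4  5  5

4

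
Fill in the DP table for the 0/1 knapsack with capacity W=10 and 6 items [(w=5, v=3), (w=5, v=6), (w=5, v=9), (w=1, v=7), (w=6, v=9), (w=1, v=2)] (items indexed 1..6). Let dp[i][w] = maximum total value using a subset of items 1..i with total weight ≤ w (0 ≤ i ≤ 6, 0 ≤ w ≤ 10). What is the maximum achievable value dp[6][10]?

18

i\w   0   1   2   3   4   5   6   7   8   9  10
  0   0   0   0   0   0   0   0   0   0   0   0
  1   0   0   0   0   0   3   3   3   3   3   3
  2   0   0   0   0   0   6   6   6   6   6   9
  3   0   0   0   0   0   9   9   9   9   9  15
  4   0   7   7   7   7   9  16  16  16  16  16
  5   0   7   7   7   7   9  16  16  16  16  16
  6   0   7   9   9   9   9  16  18  18  18  18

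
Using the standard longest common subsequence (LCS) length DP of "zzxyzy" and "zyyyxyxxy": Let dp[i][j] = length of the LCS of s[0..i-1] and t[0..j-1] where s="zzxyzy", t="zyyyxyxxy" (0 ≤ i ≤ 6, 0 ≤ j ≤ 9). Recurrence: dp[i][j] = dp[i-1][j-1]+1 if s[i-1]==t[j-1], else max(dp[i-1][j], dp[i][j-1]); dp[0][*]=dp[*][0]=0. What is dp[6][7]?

3

   ''  z  y  y  y  x  y  x  x  y
''  0  0  0  0  0  0  0  0  0  0
 z  0  1  1  1  1  1  1  1  1  1
 z  0  1  1  1  1  1  1  1  1  1
 x  0  1  1  1  1  2  2  2  2  2
 y  0  1  2  2  2  2  3  3  3  3
 z  0  1  2  2  2  2  3  3  3  3
 y  0  1  2  3  3  3  3  3  3  4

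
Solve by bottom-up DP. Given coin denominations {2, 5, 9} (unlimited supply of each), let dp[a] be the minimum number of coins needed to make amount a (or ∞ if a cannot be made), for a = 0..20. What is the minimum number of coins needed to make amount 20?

 a  0  1  2  3  4  5  6  7  8  9 10 11 12 13 14 15 16 17 18 19 20
dp  0  -  1  -  2  1  3  2  4  1  2  2  3  3  2  3  3  4  2  3  3
(- denotes ∞ / unreachable)

3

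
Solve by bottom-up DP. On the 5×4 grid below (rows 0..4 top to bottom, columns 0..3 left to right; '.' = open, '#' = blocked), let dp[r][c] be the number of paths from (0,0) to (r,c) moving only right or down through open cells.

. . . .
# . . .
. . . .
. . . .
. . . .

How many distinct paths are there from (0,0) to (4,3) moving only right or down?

15

r\c   0   1   2   3
  0   1   1   1   1
  1   0   1   2   3
  2   0   1   3   6
  3   0   1   4  10
  4   0   1   5  15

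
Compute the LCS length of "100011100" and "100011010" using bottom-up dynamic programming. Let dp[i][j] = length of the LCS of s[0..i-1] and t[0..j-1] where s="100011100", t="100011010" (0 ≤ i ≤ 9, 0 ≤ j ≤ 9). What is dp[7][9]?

   ''  1  0  0  0  1  1  0  1  0
''  0  0  0  0  0  0  0  0  0  0
 1  0  1  1  1  1  1  1  1  1  1
 0  0  1  2  2  2  2  2  2  2  2
 0  0  1  2  3  3  3  3  3  3  3
 0  0  1  2  3  4  4  4  4  4  4
 1  0  1  2  3  4  5  5  5  5  5
 1  0  1  2  3  4  5  6  6  6  6
 1  0  1  2  3  4  5  6  6  7  7
 0  0  1  2  3  4  5  6  7  7  8
 0  0  1  2  3  4  5  6  7  7  8

7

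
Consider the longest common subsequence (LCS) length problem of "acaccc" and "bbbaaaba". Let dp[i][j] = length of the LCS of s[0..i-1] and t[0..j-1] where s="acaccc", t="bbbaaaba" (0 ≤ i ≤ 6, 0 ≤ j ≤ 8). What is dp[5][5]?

   ''  b  b  b  a  a  a  b  a
''  0  0  0  0  0  0  0  0  0
 a  0  0  0  0  1  1  1  1  1
 c  0  0  0  0  1  1  1  1  1
 a  0  0  0  0  1  2  2  2  2
 c  0  0  0  0  1  2  2  2  2
 c  0  0  0  0  1  2  2  2  2
 c  0  0  0  0  1  2  2  2  2

2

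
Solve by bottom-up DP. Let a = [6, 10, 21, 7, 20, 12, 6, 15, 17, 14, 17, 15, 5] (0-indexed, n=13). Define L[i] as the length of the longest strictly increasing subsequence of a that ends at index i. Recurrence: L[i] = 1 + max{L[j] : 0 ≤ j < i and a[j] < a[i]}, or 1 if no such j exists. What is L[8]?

5

   i    0    1    2    3    4    5    6    7    8    9   10   11   12
a[i]    6   10   21    7   20   12    6   15   17   14   17   15    5
L[i]    1    2    3    2    3    3    1    4    5    4    5    5    1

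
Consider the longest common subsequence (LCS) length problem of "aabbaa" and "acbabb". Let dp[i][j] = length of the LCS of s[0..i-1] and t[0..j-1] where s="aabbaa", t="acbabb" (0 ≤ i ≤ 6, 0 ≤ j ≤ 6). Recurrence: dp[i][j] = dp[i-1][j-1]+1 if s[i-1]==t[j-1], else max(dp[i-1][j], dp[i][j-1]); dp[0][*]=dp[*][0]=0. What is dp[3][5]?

3

   ''  a  c  b  a  b  b
''  0  0  0  0  0  0  0
 a  0  1  1  1  1  1  1
 a  0  1  1  1  2  2  2
 b  0  1  1  2  2  3  3
 b  0  1  1  2  2  3  4
 a  0  1  1  2  3  3  4
 a  0  1  1  2  3  3  4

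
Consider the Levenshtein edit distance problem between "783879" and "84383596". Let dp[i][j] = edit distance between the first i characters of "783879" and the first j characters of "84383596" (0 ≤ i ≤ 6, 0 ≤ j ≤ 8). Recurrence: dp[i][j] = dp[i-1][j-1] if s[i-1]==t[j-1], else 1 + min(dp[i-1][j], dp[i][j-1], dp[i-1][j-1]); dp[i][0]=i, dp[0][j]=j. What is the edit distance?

   ''  8  4  3  8  3  5  9  6
''  0  1  2  3  4  5  6  7  8
 7  1  1  2  3  4  5  6  7  8
 8  2  1  2  3  3  4  5  6  7
 3  3  2  2  2  3  3  4  5  6
 8  4  3  3  3  2  3  4  5  6
 7  5  4  4  4  3  3  4  5  6
 9  6  5  5  5  4  4  4  4  5

5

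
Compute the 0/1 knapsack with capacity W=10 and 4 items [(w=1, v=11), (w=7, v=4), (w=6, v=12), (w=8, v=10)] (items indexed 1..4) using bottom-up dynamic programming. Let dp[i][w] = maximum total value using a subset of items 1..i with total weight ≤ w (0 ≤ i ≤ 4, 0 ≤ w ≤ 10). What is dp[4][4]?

11

i\w   0   1   2   3   4   5   6   7   8   9  10
  0   0   0   0   0   0   0   0   0   0   0   0
  1   0  11  11  11  11  11  11  11  11  11  11
  2   0  11  11  11  11  11  11  11  15  15  15
  3   0  11  11  11  11  11  12  23  23  23  23
  4   0  11  11  11  11  11  12  23  23  23  23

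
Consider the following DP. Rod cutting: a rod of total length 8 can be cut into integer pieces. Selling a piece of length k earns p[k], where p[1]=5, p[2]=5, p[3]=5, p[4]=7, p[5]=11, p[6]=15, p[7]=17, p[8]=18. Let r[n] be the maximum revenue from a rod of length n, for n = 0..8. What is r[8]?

40

   n    0    1    2    3    4    5    6    7    8
r[n]    0    5   10   15   20   25   30   35   40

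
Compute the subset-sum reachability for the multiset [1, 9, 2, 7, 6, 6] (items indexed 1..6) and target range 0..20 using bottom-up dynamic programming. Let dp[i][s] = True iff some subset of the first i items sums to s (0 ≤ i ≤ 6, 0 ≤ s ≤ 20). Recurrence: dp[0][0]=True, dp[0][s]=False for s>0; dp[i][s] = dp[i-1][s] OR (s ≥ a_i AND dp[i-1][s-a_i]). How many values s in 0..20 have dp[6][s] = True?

19

i\s   0   1   2   3   4   5   6   7   8   9  10  11  12  13  14  15  16  17  18  19  20
  0   T   F   F   F   F   F   F   F   F   F   F   F   F   F   F   F   F   F   F   F   F
  1   T   T   F   F   F   F   F   F   F   F   F   F   F   F   F   F   F   F   F   F   F
  2   T   T   F   F   F   F   F   F   F   T   T   F   F   F   F   F   F   F   F   F   F
  3   T   T   T   T   F   F   F   F   F   T   T   T   T   F   F   F   F   F   F   F   F
  4   T   T   T   T   F   F   F   T   T   T   T   T   T   F   F   F   T   T   T   T   F
  5   T   T   T   T   F   F   T   T   T   T   T   T   T   T   T   T   T   T   T   T   F
  6   T   T   T   T   F   F   T   T   T   T   T   T   T   T   T   T   T   T   T   T   T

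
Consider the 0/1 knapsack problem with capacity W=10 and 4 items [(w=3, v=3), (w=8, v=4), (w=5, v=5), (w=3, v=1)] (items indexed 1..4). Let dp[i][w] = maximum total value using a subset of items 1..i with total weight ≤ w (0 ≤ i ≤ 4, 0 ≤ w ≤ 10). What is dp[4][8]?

8

i\w   0   1   2   3   4   5   6   7   8   9  10
  0   0   0   0   0   0   0   0   0   0   0   0
  1   0   0   0   3   3   3   3   3   3   3   3
  2   0   0   0   3   3   3   3   3   4   4   4
  3   0   0   0   3   3   5   5   5   8   8   8
  4   0   0   0   3   3   5   5   5   8   8   8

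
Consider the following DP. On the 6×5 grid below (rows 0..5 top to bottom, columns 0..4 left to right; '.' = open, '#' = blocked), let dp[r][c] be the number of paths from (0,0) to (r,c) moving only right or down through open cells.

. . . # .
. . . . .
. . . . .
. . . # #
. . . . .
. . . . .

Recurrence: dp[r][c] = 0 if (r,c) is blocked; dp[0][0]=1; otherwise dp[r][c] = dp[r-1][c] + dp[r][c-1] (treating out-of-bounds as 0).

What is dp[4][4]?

15

r\c   0   1   2   3   4
  0   1   1   1   0   0
  1   1   2   3   3   3
  2   1   3   6   9  12
  3   1   4  10   0   0
  4   1   5  15  15  15
  5   1   6  21  36  51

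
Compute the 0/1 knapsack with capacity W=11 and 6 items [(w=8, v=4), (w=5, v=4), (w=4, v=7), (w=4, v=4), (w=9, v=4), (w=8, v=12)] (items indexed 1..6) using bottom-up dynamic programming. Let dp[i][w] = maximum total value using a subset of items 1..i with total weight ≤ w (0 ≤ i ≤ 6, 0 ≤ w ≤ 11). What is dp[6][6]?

7

i\w   0   1   2   3   4   5   6   7   8   9  10  11
  0   0   0   0   0   0   0   0   0   0   0   0   0
  1   0   0   0   0   0   0   0   0   4   4   4   4
  2   0   0   0   0   0   4   4   4   4   4   4   4
  3   0   0   0   0   7   7   7   7   7  11  11  11
  4   0   0   0   0   7   7   7   7  11  11  11  11
  5   0   0   0   0   7   7   7   7  11  11  11  11
  6   0   0   0   0   7   7   7   7  12  12  12  12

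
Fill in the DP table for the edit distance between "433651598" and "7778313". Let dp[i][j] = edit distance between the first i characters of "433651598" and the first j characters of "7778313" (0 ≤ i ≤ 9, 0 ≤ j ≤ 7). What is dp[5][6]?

   ''  7  7  7  8  3  1  3
''  0  1  2  3  4  5  6  7
 4  1  1  2  3  4  5  6  7
 3  2  2  2  3  4  4  5  6
 3  3  3  3  3  4  4  5  5
 6  4  4  4  4  4  5  5  6
 5  5  5  5  5  5  5  6  6
 1  6  6  6  6  6  6  5  6
 5  7  7  7  7  7  7  6  6
 9  8  8  8  8  8  8  7  7
 8  9  9  9  9  8  9  8  8

6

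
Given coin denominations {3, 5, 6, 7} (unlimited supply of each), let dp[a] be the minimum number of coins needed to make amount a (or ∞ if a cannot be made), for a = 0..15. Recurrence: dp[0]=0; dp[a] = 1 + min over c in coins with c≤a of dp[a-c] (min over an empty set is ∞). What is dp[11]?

 a  0  1  2  3  4  5  6  7  8  9 10 11 12 13 14 15
dp  0  -  -  1  -  1  1  1  2  2  2  2  2  2  2  3
(- denotes ∞ / unreachable)

2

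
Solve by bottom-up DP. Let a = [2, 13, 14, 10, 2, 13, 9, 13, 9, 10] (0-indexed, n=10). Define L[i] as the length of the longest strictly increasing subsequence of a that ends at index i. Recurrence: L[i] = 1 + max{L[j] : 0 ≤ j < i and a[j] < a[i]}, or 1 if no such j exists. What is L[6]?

   i    0    1    2    3    4    5    6    7    8    9
a[i]    2   13   14   10    2   13    9   13    9   10
L[i]    1    2    3    2    1    3    2    3    2    3

2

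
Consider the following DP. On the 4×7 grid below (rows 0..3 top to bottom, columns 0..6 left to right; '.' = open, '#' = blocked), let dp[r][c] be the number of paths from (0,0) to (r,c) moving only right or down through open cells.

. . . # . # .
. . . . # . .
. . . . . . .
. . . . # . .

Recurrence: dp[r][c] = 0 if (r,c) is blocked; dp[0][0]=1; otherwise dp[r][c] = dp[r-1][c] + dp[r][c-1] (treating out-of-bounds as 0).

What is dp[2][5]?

9

r\c   0   1   2   3   4   5   6
  0   1   1   1   0   0   0   0
  1   1   2   3   3   0   0   0
  2   1   3   6   9   9   9   9
  3   1   4  10  19   0   9  18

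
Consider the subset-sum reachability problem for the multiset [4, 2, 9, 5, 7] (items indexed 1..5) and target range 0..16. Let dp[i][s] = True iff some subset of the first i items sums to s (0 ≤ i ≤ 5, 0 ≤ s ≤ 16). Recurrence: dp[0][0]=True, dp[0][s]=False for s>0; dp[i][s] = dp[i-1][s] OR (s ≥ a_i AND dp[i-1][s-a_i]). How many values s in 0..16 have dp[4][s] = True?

12

i\s   0   1   2   3   4   5   6   7   8   9  10  11  12  13  14  15  16
  0   T   F   F   F   F   F   F   F   F   F   F   F   F   F   F   F   F
  1   T   F   F   F   T   F   F   F   F   F   F   F   F   F   F   F   F
  2   T   F   T   F   T   F   T   F   F   F   F   F   F   F   F   F   F
  3   T   F   T   F   T   F   T   F   F   T   F   T   F   T   F   T   F
  4   T   F   T   F   T   T   T   T   F   T   F   T   F   T   T   T   T
  5   T   F   T   F   T   T   T   T   F   T   F   T   T   T   T   T   T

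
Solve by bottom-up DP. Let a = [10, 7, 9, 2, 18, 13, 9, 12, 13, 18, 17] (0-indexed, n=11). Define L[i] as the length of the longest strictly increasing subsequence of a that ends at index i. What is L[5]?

3

   i    0    1    2    3    4    5    6    7    8    9   10
a[i]   10    7    9    2   18   13    9   12   13   18   17
L[i]    1    1    2    1    3    3    2    3    4    5    5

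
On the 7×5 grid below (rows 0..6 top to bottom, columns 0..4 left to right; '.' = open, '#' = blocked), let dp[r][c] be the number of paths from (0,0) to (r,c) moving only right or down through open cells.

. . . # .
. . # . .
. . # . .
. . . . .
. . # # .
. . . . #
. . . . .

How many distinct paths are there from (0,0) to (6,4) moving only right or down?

r\c   0   1   2   3   4
  0   1   1   1   0   0
  1   1   2   0   0   0
  2   1   3   0   0   0
  3   1   4   4   4   4
  4   1   5   0   0   4
  5   1   6   6   6   0
  6   1   7  13  19  19

19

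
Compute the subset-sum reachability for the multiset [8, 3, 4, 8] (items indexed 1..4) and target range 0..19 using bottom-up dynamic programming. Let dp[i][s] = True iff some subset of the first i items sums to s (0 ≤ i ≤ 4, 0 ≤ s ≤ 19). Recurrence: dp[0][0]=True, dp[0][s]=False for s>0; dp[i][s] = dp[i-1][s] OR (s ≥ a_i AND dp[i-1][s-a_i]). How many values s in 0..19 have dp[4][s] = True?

10

i\s   0   1   2   3   4   5   6   7   8   9  10  11  12  13  14  15  16  17  18  19
  0   T   F   F   F   F   F   F   F   F   F   F   F   F   F   F   F   F   F   F   F
  1   T   F   F   F   F   F   F   F   T   F   F   F   F   F   F   F   F   F   F   F
  2   T   F   F   T   F   F   F   F   T   F   F   T   F   F   F   F   F   F   F   F
  3   T   F   F   T   T   F   F   T   T   F   F   T   T   F   F   T   F   F   F   F
  4   T   F   F   T   T   F   F   T   T   F   F   T   T   F   F   T   T   F   F   T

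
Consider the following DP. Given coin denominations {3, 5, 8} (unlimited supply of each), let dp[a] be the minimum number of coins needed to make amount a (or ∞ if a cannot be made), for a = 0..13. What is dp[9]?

 a  0  1  2  3  4  5  6  7  8  9 10 11 12 13
dp  0  -  -  1  -  1  2  -  1  3  2  2  4  2
(- denotes ∞ / unreachable)

3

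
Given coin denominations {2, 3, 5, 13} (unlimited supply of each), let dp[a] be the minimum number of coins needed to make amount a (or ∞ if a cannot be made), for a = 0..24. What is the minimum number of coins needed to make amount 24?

4

 a  0  1  2  3  4  5  6  7  8  9 10 11 12 13 14 15 16 17 18 19 20 21 22 23 24
dp  0  -  1  1  2  1  2  2  2  3  2  3  3  1  4  2  2  3  2  3  3  3  4  3  4
(- denotes ∞ / unreachable)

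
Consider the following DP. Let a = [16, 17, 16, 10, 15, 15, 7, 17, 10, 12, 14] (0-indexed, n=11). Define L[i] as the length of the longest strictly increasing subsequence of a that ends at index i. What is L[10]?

4

   i    0    1    2    3    4    5    6    7    8    9   10
a[i]   16   17   16   10   15   15    7   17   10   12   14
L[i]    1    2    1    1    2    2    1    3    2    3    4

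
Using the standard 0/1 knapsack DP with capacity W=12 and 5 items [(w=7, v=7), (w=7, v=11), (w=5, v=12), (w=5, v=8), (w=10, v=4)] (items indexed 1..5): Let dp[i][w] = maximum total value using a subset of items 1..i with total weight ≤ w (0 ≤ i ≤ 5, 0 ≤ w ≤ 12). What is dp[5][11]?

20

i\w   0   1   2   3   4   5   6   7   8   9  10  11  12
  0   0   0   0   0   0   0   0   0   0   0   0   0   0
  1   0   0   0   0   0   0   0   7   7   7   7   7   7
  2   0   0   0   0   0   0   0  11  11  11  11  11  11
  3   0   0   0   0   0  12  12  12  12  12  12  12  23
  4   0   0   0   0   0  12  12  12  12  12  20  20  23
  5   0   0   0   0   0  12  12  12  12  12  20  20  23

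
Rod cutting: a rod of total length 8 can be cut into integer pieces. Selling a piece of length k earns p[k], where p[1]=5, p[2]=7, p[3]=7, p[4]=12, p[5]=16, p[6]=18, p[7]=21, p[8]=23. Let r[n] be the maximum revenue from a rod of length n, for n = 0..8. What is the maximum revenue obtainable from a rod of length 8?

40

   n    0    1    2    3    4    5    6    7    8
r[n]    0    5   10   15   20   25   30   35   40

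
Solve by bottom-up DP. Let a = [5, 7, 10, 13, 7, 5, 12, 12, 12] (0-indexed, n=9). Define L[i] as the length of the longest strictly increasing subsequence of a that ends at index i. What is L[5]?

   i    0    1    2    3    4    5    6    7    8
a[i]    5    7   10   13    7    5   12   12   12
L[i]    1    2    3    4    2    1    4    4    4

1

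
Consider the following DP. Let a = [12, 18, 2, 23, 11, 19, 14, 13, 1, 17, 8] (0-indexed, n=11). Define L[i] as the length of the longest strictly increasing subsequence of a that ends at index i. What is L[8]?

   i    0    1    2    3    4    5    6    7    8    9   10
a[i]   12   18    2   23   11   19   14   13    1   17    8
L[i]    1    2    1    3    2    3    3    3    1    4    2

1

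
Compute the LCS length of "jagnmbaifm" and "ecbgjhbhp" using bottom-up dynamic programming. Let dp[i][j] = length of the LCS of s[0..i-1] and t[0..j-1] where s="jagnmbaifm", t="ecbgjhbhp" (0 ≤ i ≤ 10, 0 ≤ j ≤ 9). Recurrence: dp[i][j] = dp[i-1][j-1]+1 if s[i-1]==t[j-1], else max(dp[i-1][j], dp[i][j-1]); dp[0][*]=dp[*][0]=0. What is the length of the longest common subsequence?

2

   ''  e  c  b  g  j  h  b  h  p
''  0  0  0  0  0  0  0  0  0  0
 j  0  0  0  0  0  1  1  1  1  1
 a  0  0  0  0  0  1  1  1  1  1
 g  0  0  0  0  1  1  1  1  1  1
 n  0  0  0  0  1  1  1  1  1  1
 m  0  0  0  0  1  1  1  1  1  1
 b  0  0  0  1  1  1  1  2  2  2
 a  0  0  0  1  1  1  1  2  2  2
 i  0  0  0  1  1  1  1  2  2  2
 f  0  0  0  1  1  1  1  2  2  2
 m  0  0  0  1  1  1  1  2  2  2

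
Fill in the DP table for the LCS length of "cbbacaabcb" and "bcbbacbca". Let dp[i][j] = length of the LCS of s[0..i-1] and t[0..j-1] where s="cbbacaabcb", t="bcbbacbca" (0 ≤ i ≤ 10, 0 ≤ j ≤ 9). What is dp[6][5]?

   ''  b  c  b  b  a  c  b  c  a
''  0  0  0  0  0  0  0  0  0  0
 c  0  0  1  1  1  1  1  1  1  1
 b  0  1  1  2  2  2  2  2  2  2
 b  0  1  1  2  3  3  3  3  3  3
 a  0  1  1  2  3  4  4  4  4  4
 c  0  1  2  2  3  4  5  5  5  5
 a  0  1  2  2  3  4  5  5  5  6
 a  0  1  2  2  3  4  5  5  5  6
 b  0  1  2  3  3  4  5  6  6  6
 c  0  1  2  3  3  4  5  6  7  7
 b  0  1  2  3  4  4  5  6  7  7

4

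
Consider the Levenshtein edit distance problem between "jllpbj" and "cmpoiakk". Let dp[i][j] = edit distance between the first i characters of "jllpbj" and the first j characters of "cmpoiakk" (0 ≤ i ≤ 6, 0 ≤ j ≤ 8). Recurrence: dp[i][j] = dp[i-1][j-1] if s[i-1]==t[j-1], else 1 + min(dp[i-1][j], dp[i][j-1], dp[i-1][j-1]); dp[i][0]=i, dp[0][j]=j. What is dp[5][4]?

4

   ''  c  m  p  o  i  a  k  k
''  0  1  2  3  4  5  6  7  8
 j  1  1  2  3  4  5  6  7  8
 l  2  2  2  3  4  5  6  7  8
 l  3  3  3  3  4  5  6  7  8
 p  4  4  4  3  4  5  6  7  8
 b  5  5  5  4  4  5  6  7  8
 j  6  6  6  5  5  5  6  7  8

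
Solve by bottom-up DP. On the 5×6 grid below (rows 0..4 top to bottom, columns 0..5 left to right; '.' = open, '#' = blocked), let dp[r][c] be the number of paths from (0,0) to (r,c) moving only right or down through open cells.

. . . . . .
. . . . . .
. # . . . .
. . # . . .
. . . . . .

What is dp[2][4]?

12

r\c   0   1   2   3   4   5
  0   1   1   1   1   1   1
  1   1   2   3   4   5   6
  2   1   0   3   7  12  18
  3   1   1   0   7  19  37
  4   1   2   2   9  28  65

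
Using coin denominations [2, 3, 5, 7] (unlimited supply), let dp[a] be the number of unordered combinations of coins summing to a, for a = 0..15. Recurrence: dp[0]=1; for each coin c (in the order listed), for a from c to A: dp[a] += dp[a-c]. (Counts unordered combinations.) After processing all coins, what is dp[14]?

9

after  coin     0     1     2     3     4     5     6     7     8     9    10    11    12    13    14    15
          2     1     0     1     0     1     0     1     0     1     0     1     0     1     0     1     0
          3     1     0     1     1     1     1     2     1     2     2     2     2     3     2     3     3
          5     1     0     1     1     1     2     2     2     3     3     4     4     5     5     6     7
          7     1     0     1     1     1     2     2     3     3     4     5     5     7     7     9    10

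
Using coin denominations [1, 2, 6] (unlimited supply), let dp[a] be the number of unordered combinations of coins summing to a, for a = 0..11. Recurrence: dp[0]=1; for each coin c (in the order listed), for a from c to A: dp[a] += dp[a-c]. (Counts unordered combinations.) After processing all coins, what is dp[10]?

after  coin     0     1     2     3     4     5     6     7     8     9    10    11
          1     1     1     1     1     1     1     1     1     1     1     1     1
          2     1     1     2     2     3     3     4     4     5     5     6     6
          6     1     1     2     2     3     3     5     5     7     7     9     9

9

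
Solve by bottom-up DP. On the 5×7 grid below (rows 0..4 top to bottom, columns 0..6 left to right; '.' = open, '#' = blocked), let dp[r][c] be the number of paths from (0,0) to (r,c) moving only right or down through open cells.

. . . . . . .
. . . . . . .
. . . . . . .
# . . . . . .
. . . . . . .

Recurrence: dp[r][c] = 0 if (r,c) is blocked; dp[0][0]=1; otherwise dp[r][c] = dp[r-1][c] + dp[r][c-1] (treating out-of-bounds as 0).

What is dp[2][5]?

21

r\c   0   1   2   3   4   5   6
  0   1   1   1   1   1   1   1
  1   1   2   3   4   5   6   7
  2   1   3   6  10  15  21  28
  3   0   3   9  19  34  55  83
  4   0   3  12  31  65 120 203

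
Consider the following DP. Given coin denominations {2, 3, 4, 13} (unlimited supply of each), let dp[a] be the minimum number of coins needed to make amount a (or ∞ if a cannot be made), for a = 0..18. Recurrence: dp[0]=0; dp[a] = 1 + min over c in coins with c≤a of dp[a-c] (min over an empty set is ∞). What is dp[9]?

 a  0  1  2  3  4  5  6  7  8  9 10 11 12 13 14 15 16 17 18
dp  0  -  1  1  1  2  2  2  2  3  3  3  3  1  4  2  2  2  3
(- denotes ∞ / unreachable)

3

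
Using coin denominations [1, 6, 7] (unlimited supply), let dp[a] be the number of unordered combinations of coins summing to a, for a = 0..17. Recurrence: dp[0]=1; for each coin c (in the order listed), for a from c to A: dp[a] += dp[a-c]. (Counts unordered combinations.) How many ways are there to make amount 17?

6

after  coin     0     1     2     3     4     5     6     7     8     9    10    11    12    13    14    15    16    17
          1     1     1     1     1     1     1     1     1     1     1     1     1     1     1     1     1     1     1
          6     1     1     1     1     1     1     2     2     2     2     2     2     3     3     3     3     3     3
          7     1     1     1     1     1     1     2     3     3     3     3     3     4     5     6     6     6     6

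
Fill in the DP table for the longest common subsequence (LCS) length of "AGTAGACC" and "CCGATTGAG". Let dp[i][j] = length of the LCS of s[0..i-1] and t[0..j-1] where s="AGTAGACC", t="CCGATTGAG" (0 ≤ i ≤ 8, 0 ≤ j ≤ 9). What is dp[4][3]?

1

   ''  C  C  G  A  T  T  G  A  G
''  0  0  0  0  0  0  0  0  0  0
 A  0  0  0  0  1  1  1  1  1  1
 G  0  0  0  1  1  1  1  2  2  2
 T  0  0  0  1  1  2  2  2  2  2
 A  0  0  0  1  2  2  2  2  3  3
 G  0  0  0  1  2  2  2  3  3  4
 A  0  0  0  1  2  2  2  3  4  4
 C  0  1  1  1  2  2  2  3  4  4
 C  0  1  2  2  2  2  2  3  4  4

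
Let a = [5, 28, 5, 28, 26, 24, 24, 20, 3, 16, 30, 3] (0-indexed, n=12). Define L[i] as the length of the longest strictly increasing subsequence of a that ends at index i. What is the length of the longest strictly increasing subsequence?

3

   i    0    1    2    3    4    5    6    7    8    9   10   11
a[i]    5   28    5   28   26   24   24   20    3   16   30    3
L[i]    1    2    1    2    2    2    2    2    1    2    3    1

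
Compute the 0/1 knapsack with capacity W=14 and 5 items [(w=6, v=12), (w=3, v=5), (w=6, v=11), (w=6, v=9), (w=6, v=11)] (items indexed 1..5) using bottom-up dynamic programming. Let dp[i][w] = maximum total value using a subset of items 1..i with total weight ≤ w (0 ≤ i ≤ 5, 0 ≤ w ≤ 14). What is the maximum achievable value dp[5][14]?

23

i\w   0   1   2   3   4   5   6   7   8   9  10  11  12  13  14
  0   0   0   0   0   0   0   0   0   0   0   0   0   0   0   0
  1   0   0   0   0   0   0  12  12  12  12  12  12  12  12  12
  2   0   0   0   5   5   5  12  12  12  17  17  17  17  17  17
  3   0   0   0   5   5   5  12  12  12  17  17  17  23  23  23
  4   0   0   0   5   5   5  12  12  12  17  17  17  23  23  23
  5   0   0   0   5   5   5  12  12  12  17  17  17  23  23  23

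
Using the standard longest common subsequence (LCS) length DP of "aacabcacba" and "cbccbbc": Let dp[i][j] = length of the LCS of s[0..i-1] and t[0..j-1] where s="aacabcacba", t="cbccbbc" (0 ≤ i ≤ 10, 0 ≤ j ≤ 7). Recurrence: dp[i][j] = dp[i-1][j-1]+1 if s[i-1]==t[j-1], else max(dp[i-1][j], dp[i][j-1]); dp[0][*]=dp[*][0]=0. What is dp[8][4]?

   ''  c  b  c  c  b  b  c
''  0  0  0  0  0  0  0  0
 a  0  0  0  0  0  0  0  0
 a  0  0  0  0  0  0  0  0
 c  0  1  1  1  1  1  1  1
 a  0  1  1  1  1  1  1  1
 b  0  1  2  2  2  2  2  2
 c  0  1  2  3  3  3  3  3
 a  0  1  2  3  3  3  3  3
 c  0  1  2  3  4  4  4  4
 b  0  1  2  3  4  5  5  5
 a  0  1  2  3  4  5  5  5

4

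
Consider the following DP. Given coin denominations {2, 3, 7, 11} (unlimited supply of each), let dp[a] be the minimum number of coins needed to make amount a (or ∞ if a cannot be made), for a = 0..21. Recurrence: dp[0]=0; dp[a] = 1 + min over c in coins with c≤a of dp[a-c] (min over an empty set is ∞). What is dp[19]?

4

 a  0  1  2  3  4  5  6  7  8  9 10 11 12 13 14 15 16 17 18 19 20 21
dp  0  -  1  1  2  2  2  1  3  2  2  1  3  2  2  3  3  3  2  4  3  3
(- denotes ∞ / unreachable)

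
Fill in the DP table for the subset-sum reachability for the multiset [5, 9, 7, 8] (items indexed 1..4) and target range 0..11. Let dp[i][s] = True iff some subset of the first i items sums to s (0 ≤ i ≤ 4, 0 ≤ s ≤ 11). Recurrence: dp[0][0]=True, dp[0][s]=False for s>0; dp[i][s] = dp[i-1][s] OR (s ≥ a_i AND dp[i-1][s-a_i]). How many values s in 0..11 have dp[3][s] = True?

4

i\s   0   1   2   3   4   5   6   7   8   9  10  11
  0   T   F   F   F   F   F   F   F   F   F   F   F
  1   T   F   F   F   F   T   F   F   F   F   F   F
  2   T   F   F   F   F   T   F   F   F   T   F   F
  3   T   F   F   F   F   T   F   T   F   T   F   F
  4   T   F   F   F   F   T   F   T   T   T   F   F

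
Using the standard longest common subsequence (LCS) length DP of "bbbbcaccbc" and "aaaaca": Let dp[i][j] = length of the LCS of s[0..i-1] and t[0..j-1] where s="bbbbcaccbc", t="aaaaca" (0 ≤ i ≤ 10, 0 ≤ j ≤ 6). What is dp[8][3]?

1

   ''  a  a  a  a  c  a
''  0  0  0  0  0  0  0
 b  0  0  0  0  0  0  0
 b  0  0  0  0  0  0  0
 b  0  0  0  0  0  0  0
 b  0  0  0  0  0  0  0
 c  0  0  0  0  0  1  1
 a  0  1  1  1  1  1  2
 c  0  1  1  1  1  2  2
 c  0  1  1  1  1  2  2
 b  0  1  1  1  1  2  2
 c  0  1  1  1  1  2  2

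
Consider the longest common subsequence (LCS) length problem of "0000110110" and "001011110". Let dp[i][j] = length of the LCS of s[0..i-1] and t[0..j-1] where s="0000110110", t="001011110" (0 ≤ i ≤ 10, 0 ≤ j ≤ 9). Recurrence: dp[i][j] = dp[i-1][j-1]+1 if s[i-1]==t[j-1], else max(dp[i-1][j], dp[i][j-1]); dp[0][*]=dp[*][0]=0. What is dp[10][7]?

   ''  0  0  1  0  1  1  1  1  0
''  0  0  0  0  0  0  0  0  0  0
 0  0  1  1  1  1  1  1  1  1  1
 0  0  1  2  2  2  2  2  2  2  2
 0  0  1  2  2  3  3  3  3  3  3
 0  0  1  2  2  3  3  3  3  3  4
 1  0  1  2  3  3  4  4  4  4  4
 1  0  1  2  3  3  4  5  5  5  5
 0  0  1  2  3  4  4  5  5  5  6
 1  0  1  2  3  4  5  5  6  6  6
 1  0  1  2  3  4  5  6  6  7  7
 0  0  1  2  3  4  5  6  6  7  8

6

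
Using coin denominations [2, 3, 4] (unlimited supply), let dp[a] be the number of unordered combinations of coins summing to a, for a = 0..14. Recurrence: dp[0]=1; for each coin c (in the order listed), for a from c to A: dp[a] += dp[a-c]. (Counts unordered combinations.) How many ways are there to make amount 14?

8

after  coin     0     1     2     3     4     5     6     7     8     9    10    11    12    13    14
          2     1     0     1     0     1     0     1     0     1     0     1     0     1     0     1
          3     1     0     1     1     1     1     2     1     2     2     2     2     3     2     3
          4     1     0     1     1     2     1     3     2     4     3     5     4     7     5     8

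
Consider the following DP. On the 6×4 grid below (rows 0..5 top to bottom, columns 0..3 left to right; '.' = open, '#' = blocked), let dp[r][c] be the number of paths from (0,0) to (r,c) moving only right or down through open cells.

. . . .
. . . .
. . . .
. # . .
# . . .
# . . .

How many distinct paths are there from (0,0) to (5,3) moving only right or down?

r\c   0   1   2   3
  0   1   1   1   1
  1   1   2   3   4
  2   1   3   6  10
  3   1   0   6  16
  4   0   0   6  22
  5   0   0   6  28

28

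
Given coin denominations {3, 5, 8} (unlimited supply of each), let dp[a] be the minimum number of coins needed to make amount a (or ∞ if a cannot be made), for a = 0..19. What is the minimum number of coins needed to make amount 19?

 a  0  1  2  3  4  5  6  7  8  9 10 11 12 13 14 15 16 17 18 19
dp  0  -  -  1  -  1  2  -  1  3  2  2  4  2  3  3  2  4  3  3
(- denotes ∞ / unreachable)

3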